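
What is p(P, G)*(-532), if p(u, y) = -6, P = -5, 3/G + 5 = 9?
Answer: 3192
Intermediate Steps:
G = ¾ (G = 3/(-5 + 9) = 3/4 = 3*(¼) = ¾ ≈ 0.75000)
p(P, G)*(-532) = -6*(-532) = 3192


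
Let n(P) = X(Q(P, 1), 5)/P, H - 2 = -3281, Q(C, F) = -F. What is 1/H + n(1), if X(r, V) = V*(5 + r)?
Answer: 65579/3279 ≈ 20.000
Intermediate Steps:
H = -3279 (H = 2 - 3281 = -3279)
n(P) = 20/P (n(P) = (5*(5 - 1*1))/P = (5*(5 - 1))/P = (5*4)/P = 20/P)
1/H + n(1) = 1/(-3279) + 20/1 = -1/3279 + 20*1 = -1/3279 + 20 = 65579/3279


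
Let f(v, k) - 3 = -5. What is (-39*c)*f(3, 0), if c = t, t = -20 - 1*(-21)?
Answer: 78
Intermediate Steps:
f(v, k) = -2 (f(v, k) = 3 - 5 = -2)
t = 1 (t = -20 + 21 = 1)
c = 1
(-39*c)*f(3, 0) = -39*1*(-2) = -39*(-2) = 78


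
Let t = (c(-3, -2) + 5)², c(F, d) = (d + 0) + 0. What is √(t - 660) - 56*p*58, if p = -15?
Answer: 48720 + I*√651 ≈ 48720.0 + 25.515*I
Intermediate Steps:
c(F, d) = d (c(F, d) = d + 0 = d)
t = 9 (t = (-2 + 5)² = 3² = 9)
√(t - 660) - 56*p*58 = √(9 - 660) - (-840)*58 = √(-651) - 56*(-870) = I*√651 + 48720 = 48720 + I*√651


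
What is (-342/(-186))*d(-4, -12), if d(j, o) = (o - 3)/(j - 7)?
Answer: 855/341 ≈ 2.5073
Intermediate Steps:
d(j, o) = (-3 + o)/(-7 + j)
(-342/(-186))*d(-4, -12) = (-342/(-186))*((-3 - 12)/(-7 - 4)) = (-342*(-1/186))*(-15/(-11)) = 57*(-1/11*(-15))/31 = (57/31)*(15/11) = 855/341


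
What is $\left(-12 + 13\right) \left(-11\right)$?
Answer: $-11$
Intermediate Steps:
$\left(-12 + 13\right) \left(-11\right) = 1 \left(-11\right) = -11$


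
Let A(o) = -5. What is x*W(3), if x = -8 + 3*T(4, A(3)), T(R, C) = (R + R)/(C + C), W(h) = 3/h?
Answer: -52/5 ≈ -10.400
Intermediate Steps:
T(R, C) = R/C (T(R, C) = (2*R)/((2*C)) = (2*R)*(1/(2*C)) = R/C)
x = -52/5 (x = -8 + 3*(4/(-5)) = -8 + 3*(4*(-⅕)) = -8 + 3*(-⅘) = -8 - 12/5 = -52/5 ≈ -10.400)
x*W(3) = -156/(5*3) = -52/5*1 = -52/5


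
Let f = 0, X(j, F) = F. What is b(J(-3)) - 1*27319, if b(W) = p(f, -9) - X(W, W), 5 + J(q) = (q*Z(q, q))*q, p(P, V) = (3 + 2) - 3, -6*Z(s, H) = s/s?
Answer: -54621/2 ≈ -27311.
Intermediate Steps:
Z(s, H) = -⅙ (Z(s, H) = -s/(6*s) = -⅙*1 = -⅙)
p(P, V) = 2 (p(P, V) = 5 - 3 = 2)
J(q) = -5 - q²/6 (J(q) = -5 + (q*(-⅙))*q = -5 + (-q/6)*q = -5 - q²/6)
b(W) = 2 - W
b(J(-3)) - 1*27319 = (2 - (-5 - ⅙*(-3)²)) - 1*27319 = (2 - (-5 - ⅙*9)) - 27319 = (2 - (-5 - 3/2)) - 27319 = (2 - 1*(-13/2)) - 27319 = (2 + 13/2) - 27319 = 17/2 - 27319 = -54621/2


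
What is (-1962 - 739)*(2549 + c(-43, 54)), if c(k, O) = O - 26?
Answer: -6960477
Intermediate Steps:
c(k, O) = -26 + O
(-1962 - 739)*(2549 + c(-43, 54)) = (-1962 - 739)*(2549 + (-26 + 54)) = -2701*(2549 + 28) = -2701*2577 = -6960477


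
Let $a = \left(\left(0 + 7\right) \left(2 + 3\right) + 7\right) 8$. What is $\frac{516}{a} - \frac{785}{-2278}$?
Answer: $\frac{59967}{31892} \approx 1.8803$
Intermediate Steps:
$a = 336$ ($a = \left(7 \cdot 5 + 7\right) 8 = \left(35 + 7\right) 8 = 42 \cdot 8 = 336$)
$\frac{516}{a} - \frac{785}{-2278} = \frac{516}{336} - \frac{785}{-2278} = 516 \cdot \frac{1}{336} - - \frac{785}{2278} = \frac{43}{28} + \frac{785}{2278} = \frac{59967}{31892}$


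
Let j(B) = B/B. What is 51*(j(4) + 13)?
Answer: 714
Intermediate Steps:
j(B) = 1
51*(j(4) + 13) = 51*(1 + 13) = 51*14 = 714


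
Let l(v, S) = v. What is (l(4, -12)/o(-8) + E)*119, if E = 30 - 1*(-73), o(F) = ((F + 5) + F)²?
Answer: 1483573/121 ≈ 12261.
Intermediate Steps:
o(F) = (5 + 2*F)² (o(F) = ((5 + F) + F)² = (5 + 2*F)²)
E = 103 (E = 30 + 73 = 103)
(l(4, -12)/o(-8) + E)*119 = (4/((5 + 2*(-8))²) + 103)*119 = (4/((5 - 16)²) + 103)*119 = (4/((-11)²) + 103)*119 = (4/121 + 103)*119 = (12467/121)*119 = 1483573/121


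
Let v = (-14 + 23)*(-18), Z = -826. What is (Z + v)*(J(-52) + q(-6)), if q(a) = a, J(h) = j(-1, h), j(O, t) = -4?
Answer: 9880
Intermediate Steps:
J(h) = -4
v = -162 (v = 9*(-18) = -162)
(Z + v)*(J(-52) + q(-6)) = (-826 - 162)*(-4 - 6) = -988*(-10) = 9880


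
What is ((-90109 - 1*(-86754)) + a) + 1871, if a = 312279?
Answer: 310795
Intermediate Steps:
((-90109 - 1*(-86754)) + a) + 1871 = ((-90109 - 1*(-86754)) + 312279) + 1871 = ((-90109 + 86754) + 312279) + 1871 = (-3355 + 312279) + 1871 = 308924 + 1871 = 310795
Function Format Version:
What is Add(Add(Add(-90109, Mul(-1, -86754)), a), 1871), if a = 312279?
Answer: 310795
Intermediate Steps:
Add(Add(Add(-90109, Mul(-1, -86754)), a), 1871) = Add(Add(Add(-90109, Mul(-1, -86754)), 312279), 1871) = Add(Add(Add(-90109, 86754), 312279), 1871) = Add(Add(-3355, 312279), 1871) = Add(308924, 1871) = 310795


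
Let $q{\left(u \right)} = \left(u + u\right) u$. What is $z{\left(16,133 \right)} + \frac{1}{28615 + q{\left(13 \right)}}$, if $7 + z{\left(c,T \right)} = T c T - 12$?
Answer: $\frac{8193843766}{28953} \approx 2.8301 \cdot 10^{5}$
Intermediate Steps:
$q{\left(u \right)} = 2 u^{2}$ ($q{\left(u \right)} = 2 u u = 2 u^{2}$)
$z{\left(c,T \right)} = -19 + c T^{2}$ ($z{\left(c,T \right)} = -7 + \left(T c T - 12\right) = -7 + \left(c T^{2} - 12\right) = -7 + \left(-12 + c T^{2}\right) = -19 + c T^{2}$)
$z{\left(16,133 \right)} + \frac{1}{28615 + q{\left(13 \right)}} = \left(-19 + 16 \cdot 133^{2}\right) + \frac{1}{28615 + 2 \cdot 13^{2}} = \left(-19 + 16 \cdot 17689\right) + \frac{1}{28615 + 2 \cdot 169} = \left(-19 + 283024\right) + \frac{1}{28615 + 338} = 283005 + \frac{1}{28953} = \frac{8193843766}{28953}$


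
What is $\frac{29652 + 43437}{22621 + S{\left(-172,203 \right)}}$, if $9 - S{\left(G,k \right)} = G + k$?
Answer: $\frac{2707}{837} \approx 3.2342$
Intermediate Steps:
$S{\left(G,k \right)} = 9 - G - k$ ($S{\left(G,k \right)} = 9 - \left(G + k\right) = 9 - G - k$)
$\frac{29652 + 43437}{22621 + S{\left(-172,203 \right)}} = \frac{29652 + 43437}{22621 - 22} = \frac{73089}{22621 + \left(9 + 172 - 203\right)} = \frac{73089}{22621 - 22} = \frac{73089}{22599} = 73089 \cdot \frac{1}{22599} = \frac{2707}{837}$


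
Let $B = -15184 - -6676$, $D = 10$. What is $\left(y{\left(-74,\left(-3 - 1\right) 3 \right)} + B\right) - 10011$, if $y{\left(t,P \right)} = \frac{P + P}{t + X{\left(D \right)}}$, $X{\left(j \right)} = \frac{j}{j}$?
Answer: $- \frac{1351863}{73} \approx -18519.0$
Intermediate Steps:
$X{\left(j \right)} = 1$
$y{\left(t,P \right)} = \frac{2 P}{1 + t}$ ($y{\left(t,P \right)} = \frac{P + P}{t + 1} = \frac{2 P}{1 + t}$)
$B = -8508$ ($B = -15184 + 6676 = -8508$)
$\left(y{\left(-74,\left(-3 - 1\right) 3 \right)} + B\right) - 10011 = \left(\frac{2 \left(-3 - 1\right) 3}{1 - 74} - 8508\right) - 10011 = \left(\frac{2 \left(\left(-4\right) 3\right)}{-73} - 8508\right) - 10011 = \left(2 \left(-12\right) \left(- \frac{1}{73}\right) - 8508\right) - 10011 = \left(\frac{24}{73} - 8508\right) - 10011 = - \frac{621060}{73} - 10011 = - \frac{1351863}{73}$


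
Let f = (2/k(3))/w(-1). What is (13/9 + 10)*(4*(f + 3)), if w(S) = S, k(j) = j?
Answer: 2884/27 ≈ 106.81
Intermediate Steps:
f = -⅔ (f = (2/3)/(-1) = (2*(⅓))*(-1) = (⅔)*(-1) = -⅔ ≈ -0.66667)
(13/9 + 10)*(4*(f + 3)) = (13/9 + 10)*(4*(-⅔ + 3)) = (13*(⅑) + 10)*(4*(7/3)) = (13/9 + 10)*(28/3) = (103/9)*(28/3) = 2884/27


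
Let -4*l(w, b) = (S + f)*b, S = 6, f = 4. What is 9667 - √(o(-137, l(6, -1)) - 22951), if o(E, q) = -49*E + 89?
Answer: 9667 - I*√16149 ≈ 9667.0 - 127.08*I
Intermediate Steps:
l(w, b) = -5*b/2 (l(w, b) = -(6 + 4)*b/4 = -5*b/2)
o(E, q) = 89 - 49*E
9667 - √(o(-137, l(6, -1)) - 22951) = 9667 - √((89 - 49*(-137)) - 22951) = 9667 - √((89 + 6713) - 22951) = 9667 - √(6802 - 22951) = 9667 - √(-16149) = 9667 - I*√16149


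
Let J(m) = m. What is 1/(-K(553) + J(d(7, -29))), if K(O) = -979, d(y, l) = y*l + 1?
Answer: 1/777 ≈ 0.0012870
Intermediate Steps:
d(y, l) = 1 + l*y (d(y, l) = l*y + 1 = 1 + l*y)
1/(-K(553) + J(d(7, -29))) = 1/(-1*(-979) + (1 - 29*7)) = 1/(979 + (1 - 203)) = 1/(979 - 202) = 1/777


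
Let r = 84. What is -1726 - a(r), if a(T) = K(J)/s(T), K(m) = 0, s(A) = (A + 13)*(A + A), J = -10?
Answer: -1726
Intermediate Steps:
s(A) = 2*A*(13 + A) (s(A) = (13 + A)*(2*A) = 2*A*(13 + A))
a(T) = 0 (a(T) = 0/((2*T*(13 + T))) = 0*(1/(2*T*(13 + T))) = 0)
-1726 - a(r) = -1726 - 1*0 = -1726 + 0 = -1726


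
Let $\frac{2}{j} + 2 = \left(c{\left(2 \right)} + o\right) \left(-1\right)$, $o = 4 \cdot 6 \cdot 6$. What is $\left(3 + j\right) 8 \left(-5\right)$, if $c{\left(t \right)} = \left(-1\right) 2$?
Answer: $- \frac{1075}{9} \approx -119.44$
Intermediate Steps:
$c{\left(t \right)} = -2$
$o = 144$ ($o = 24 \cdot 6 = 144$)
$j = - \frac{1}{72}$ ($j = \frac{2}{-2 + \left(-2 + 144\right) \left(-1\right)} = \frac{2}{-2 + 142 \left(-1\right)} = \frac{2}{-2 - 142} = \frac{2}{-144} = 2 \left(- \frac{1}{144}\right) = - \frac{1}{72} \approx -0.013889$)
$\left(3 + j\right) 8 \left(-5\right) = \left(3 - \frac{1}{72}\right) 8 \left(-5\right) = \frac{215}{72} \left(-40\right) = - \frac{1075}{9}$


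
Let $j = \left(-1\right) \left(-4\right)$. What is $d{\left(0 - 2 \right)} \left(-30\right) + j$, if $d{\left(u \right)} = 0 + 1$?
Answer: $-26$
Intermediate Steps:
$j = 4$
$d{\left(u \right)} = 1$
$d{\left(0 - 2 \right)} \left(-30\right) + j = 1 \left(-30\right) + 4 = -30 + 4 = -26$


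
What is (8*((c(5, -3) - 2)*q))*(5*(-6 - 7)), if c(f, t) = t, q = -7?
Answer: -18200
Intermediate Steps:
(8*((c(5, -3) - 2)*q))*(5*(-6 - 7)) = (8*((-3 - 2)*(-7)))*(5*(-6 - 7)) = (8*(-5*(-7)))*(5*(-13)) = (8*35)*(-65) = 280*(-65) = -18200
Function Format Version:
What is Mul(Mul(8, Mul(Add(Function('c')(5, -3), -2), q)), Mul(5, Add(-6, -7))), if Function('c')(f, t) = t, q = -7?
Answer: -18200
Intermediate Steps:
Mul(Mul(8, Mul(Add(Function('c')(5, -3), -2), q)), Mul(5, Add(-6, -7))) = Mul(Mul(8, Mul(Add(-3, -2), -7)), Mul(5, Add(-6, -7))) = Mul(Mul(8, Mul(-5, -7)), Mul(5, -13)) = Mul(Mul(8, 35), -65) = Mul(280, -65) = -18200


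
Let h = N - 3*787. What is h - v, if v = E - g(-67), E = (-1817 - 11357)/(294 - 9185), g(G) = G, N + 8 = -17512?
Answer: -177370842/8891 ≈ -19949.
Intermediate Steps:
N = -17520 (N = -8 - 17512 = -17520)
E = 13174/8891 (E = -13174/(-8891) = -13174*(-1/8891) = 13174/8891 ≈ 1.4817)
h = -19881 (h = -17520 - 3*787 = -17520 - 1*2361 = -17520 - 2361 = -19881)
v = 608871/8891 (v = 13174/8891 - 1*(-67) = 13174/8891 + 67 = 608871/8891 ≈ 68.482)
h - v = -19881 - 1*608871/8891 = -19881 - 608871/8891 = -177370842/8891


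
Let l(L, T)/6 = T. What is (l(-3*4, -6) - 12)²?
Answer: 2304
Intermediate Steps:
l(L, T) = 6*T
(l(-3*4, -6) - 12)² = (6*(-6) - 12)² = (-36 - 12)² = (-48)² = 2304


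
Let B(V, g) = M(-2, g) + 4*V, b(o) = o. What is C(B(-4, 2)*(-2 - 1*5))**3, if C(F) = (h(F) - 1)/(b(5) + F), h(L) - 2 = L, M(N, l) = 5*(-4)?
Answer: 16194277/16974593 ≈ 0.95403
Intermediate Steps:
M(N, l) = -20
h(L) = 2 + L
B(V, g) = -20 + 4*V
C(F) = (1 + F)/(5 + F) (C(F) = ((2 + F) - 1)/(5 + F) = (1 + F)/(5 + F))
C(B(-4, 2)*(-2 - 1*5))**3 = ((1 + (-20 + 4*(-4))*(-2 - 1*5))/(5 + (-20 + 4*(-4))*(-2 - 1*5)))**3 = ((1 + (-20 - 16)*(-2 - 5))/(5 + (-20 - 16)*(-2 - 5)))**3 = ((1 - 36*(-7))/(5 - 36*(-7)))**3 = ((1 + 252)/(5 + 252))**3 = (253/257)**3 = 16194277/16974593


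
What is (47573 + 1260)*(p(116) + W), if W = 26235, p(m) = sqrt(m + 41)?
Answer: 1281133755 + 48833*sqrt(157) ≈ 1.2817e+9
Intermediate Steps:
p(m) = sqrt(41 + m)
(47573 + 1260)*(p(116) + W) = (47573 + 1260)*(sqrt(41 + 116) + 26235) = 48833*(sqrt(157) + 26235) = 48833*(26235 + sqrt(157)) = 1281133755 + 48833*sqrt(157)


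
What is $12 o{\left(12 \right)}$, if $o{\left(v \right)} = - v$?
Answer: $-144$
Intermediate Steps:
$12 o{\left(12 \right)} = 12 \left(\left(-1\right) 12\right) = 12 \left(-12\right) = -144$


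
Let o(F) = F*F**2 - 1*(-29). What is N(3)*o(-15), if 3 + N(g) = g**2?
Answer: -20076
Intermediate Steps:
o(F) = 29 + F**3 (o(F) = F**3 + 29 = 29 + F**3)
N(g) = -3 + g**2
N(3)*o(-15) = (-3 + 3**2)*(29 + (-15)**3) = (-3 + 9)*(29 - 3375) = 6*(-3346) = -20076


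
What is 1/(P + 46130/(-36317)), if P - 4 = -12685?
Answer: -36317/460582007 ≈ -7.8850e-5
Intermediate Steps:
P = -12681 (P = 4 - 12685 = -12681)
1/(P + 46130/(-36317)) = 1/(-12681 + 46130/(-36317)) = 1/(-12681 + 46130*(-1/36317)) = 1/(-12681 - 46130/36317) = 1/(-460582007/36317) = -36317/460582007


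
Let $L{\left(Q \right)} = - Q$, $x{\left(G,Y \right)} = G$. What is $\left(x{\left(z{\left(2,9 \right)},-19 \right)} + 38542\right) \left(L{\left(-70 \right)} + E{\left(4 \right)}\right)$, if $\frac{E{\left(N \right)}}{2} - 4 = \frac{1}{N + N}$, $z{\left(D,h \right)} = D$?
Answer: $3016068$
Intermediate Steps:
$E{\left(N \right)} = 8 + \frac{1}{N}$ ($E{\left(N \right)} = 8 + \frac{2}{N + N} = 8 + \frac{2}{2 N} = 8 + 2 \frac{1}{2 N} = 8 + \frac{1}{N}$)
$\left(x{\left(z{\left(2,9 \right)},-19 \right)} + 38542\right) \left(L{\left(-70 \right)} + E{\left(4 \right)}\right) = \left(2 + 38542\right) \left(\left(-1\right) \left(-70\right) + \left(8 + \frac{1}{4}\right)\right) = 38544 \left(70 + \left(8 + \frac{1}{4}\right)\right) = 38544 \left(70 + \frac{33}{4}\right) = 38544 \cdot \frac{313}{4} = 3016068$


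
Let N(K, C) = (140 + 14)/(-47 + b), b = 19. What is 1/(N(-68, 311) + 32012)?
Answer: 2/64013 ≈ 3.1244e-5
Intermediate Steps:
N(K, C) = -11/2 (N(K, C) = (140 + 14)/(-47 + 19) = 154/(-28) = 154*(-1/28) = -11/2)
1/(N(-68, 311) + 32012) = 1/(-11/2 + 32012) = 1/(64013/2) = 2/64013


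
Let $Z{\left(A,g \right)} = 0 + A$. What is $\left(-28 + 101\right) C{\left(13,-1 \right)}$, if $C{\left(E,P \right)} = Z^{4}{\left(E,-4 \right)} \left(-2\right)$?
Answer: $-4169906$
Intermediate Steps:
$Z{\left(A,g \right)} = A$
$C{\left(E,P \right)} = - 2 E^{4}$ ($C{\left(E,P \right)} = E^{4} \left(-2\right) = - 2 E^{4}$)
$\left(-28 + 101\right) C{\left(13,-1 \right)} = \left(-28 + 101\right) \left(- 2 \cdot 13^{4}\right) = 73 \left(\left(-2\right) 28561\right) = 73 \left(-57122\right) = -4169906$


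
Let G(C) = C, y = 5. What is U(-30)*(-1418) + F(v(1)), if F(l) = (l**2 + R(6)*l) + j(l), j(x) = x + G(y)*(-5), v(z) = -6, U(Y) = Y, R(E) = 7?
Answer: 42503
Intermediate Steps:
j(x) = -25 + x (j(x) = x + 5*(-5) = x - 25 = -25 + x)
F(l) = -25 + l**2 + 8*l (F(l) = (l**2 + 7*l) + (-25 + l) = -25 + l**2 + 8*l)
U(-30)*(-1418) + F(v(1)) = -30*(-1418) + (-25 + (-6)**2 + 8*(-6)) = 42540 + (-25 + 36 - 48) = 42540 - 37 = 42503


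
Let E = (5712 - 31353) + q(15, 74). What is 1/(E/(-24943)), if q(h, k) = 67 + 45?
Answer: 24943/25529 ≈ 0.97705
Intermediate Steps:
q(h, k) = 112
E = -25529 (E = (5712 - 31353) + 112 = -25641 + 112 = -25529)
1/(E/(-24943)) = 1/(-25529/(-24943)) = 1/(-25529*(-1/24943)) = 1/(25529/24943) = 24943/25529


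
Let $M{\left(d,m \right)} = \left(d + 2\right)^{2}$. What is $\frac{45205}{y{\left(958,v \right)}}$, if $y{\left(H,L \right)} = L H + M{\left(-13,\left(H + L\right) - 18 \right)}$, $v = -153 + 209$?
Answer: $\frac{45205}{53769} \approx 0.84073$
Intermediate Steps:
$v = 56$
$M{\left(d,m \right)} = \left(2 + d\right)^{2}$
$y{\left(H,L \right)} = 121 + H L$ ($y{\left(H,L \right)} = L H + \left(2 - 13\right)^{2} = H L + \left(-11\right)^{2} = H L + 121 = 121 + H L$)
$\frac{45205}{y{\left(958,v \right)}} = \frac{45205}{121 + 958 \cdot 56} = \frac{45205}{121 + 53648} = \frac{45205}{53769}$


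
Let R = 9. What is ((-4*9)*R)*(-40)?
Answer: 12960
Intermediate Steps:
((-4*9)*R)*(-40) = (-4*9*9)*(-40) = -36*9*(-40) = -324*(-40) = 12960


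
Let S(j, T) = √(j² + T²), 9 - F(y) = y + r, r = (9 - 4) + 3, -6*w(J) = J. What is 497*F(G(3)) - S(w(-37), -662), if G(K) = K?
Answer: -994 - 53*√5617/6 ≈ -1656.0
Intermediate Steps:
w(J) = -J/6
r = 8 (r = 5 + 3 = 8)
F(y) = 1 - y (F(y) = 9 - (y + 8) = 9 - (8 + y) = 9 + (-8 - y) = 1 - y)
S(j, T) = √(T² + j²)
497*F(G(3)) - S(w(-37), -662) = 497*(1 - 1*3) - √((-662)² + (-⅙*(-37))²) = 497*(1 - 3) - √(438244 + (37/6)²) = 497*(-2) - √(438244 + 1369/36) = -994 - √(15778153/36) = -994 - 53*√5617/6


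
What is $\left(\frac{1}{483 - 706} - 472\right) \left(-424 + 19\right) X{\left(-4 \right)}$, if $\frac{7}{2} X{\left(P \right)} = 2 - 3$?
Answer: $- \frac{85258170}{1561} \approx -54618.0$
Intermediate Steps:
$X{\left(P \right)} = - \frac{2}{7}$ ($X{\left(P \right)} = \frac{2 \left(2 - 3\right)}{7} = \frac{2}{7} \left(-1\right) = - \frac{2}{7}$)
$\left(\frac{1}{483 - 706} - 472\right) \left(-424 + 19\right) X{\left(-4 \right)} = \left(\frac{1}{483 - 706} - 472\right) \left(-424 + 19\right) \left(- \frac{2}{7}\right) = \left(\frac{1}{-223} - 472\right) \left(-405\right) \left(- \frac{2}{7}\right) = \left(- \frac{1}{223} - 472\right) \left(-405\right) \left(- \frac{2}{7}\right) = \left(- \frac{105257}{223}\right) \left(-405\right) \left(- \frac{2}{7}\right) = \frac{42629085}{223} \left(- \frac{2}{7}\right) = - \frac{85258170}{1561}$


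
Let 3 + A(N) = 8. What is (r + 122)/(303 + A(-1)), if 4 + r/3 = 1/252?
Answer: 9241/25872 ≈ 0.35718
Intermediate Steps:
A(N) = 5 (A(N) = -3 + 8 = 5)
r = -1007/84 (r = -12 + 3/252 = -12 + 3*(1/252) = -12 + 1/84 = -1007/84 ≈ -11.988)
(r + 122)/(303 + A(-1)) = (-1007/84 + 122)/(303 + 5) = (9241/84)/308 = (9241/84)*(1/308) = 9241/25872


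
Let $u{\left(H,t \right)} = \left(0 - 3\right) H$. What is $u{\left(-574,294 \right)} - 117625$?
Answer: $-115903$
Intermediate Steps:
$u{\left(H,t \right)} = - 3 H$
$u{\left(-574,294 \right)} - 117625 = \left(-3\right) \left(-574\right) - 117625 = 1722 - 117625 = -115903$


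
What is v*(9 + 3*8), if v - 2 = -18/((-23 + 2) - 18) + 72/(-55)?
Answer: 2472/65 ≈ 38.031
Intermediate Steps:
v = 824/715 (v = 2 + (-18/((-23 + 2) - 18) + 72/(-55)) = 2 + (-18/(-21 - 18) + 72*(-1/55)) = 2 + (-18/(-39) - 72/55) = 2 + (-18*(-1/39) - 72/55) = 2 + (6/13 - 72/55) = 2 - 606/715 = 824/715 ≈ 1.1524)
v*(9 + 3*8) = 824*(9 + 3*8)/715 = 824*(9 + 24)/715 = (824/715)*33 = 2472/65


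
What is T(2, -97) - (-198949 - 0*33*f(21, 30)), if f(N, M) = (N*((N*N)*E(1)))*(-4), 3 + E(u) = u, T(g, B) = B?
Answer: 198852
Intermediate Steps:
E(u) = -3 + u
f(N, M) = 8*N³ (f(N, M) = (N*((N*N)*(-3 + 1)))*(-4) = (N*(N²*(-2)))*(-4) = (N*(-2*N²))*(-4) = -2*N³*(-4) = 8*N³)
T(2, -97) - (-198949 - 0*33*f(21, 30)) = -97 - (-198949 - 0*33*8*21³) = -97 - (-198949 - 0*8*9261) = -97 - (-198949 - 0*74088) = -97 - (-198949 - 1*0) = -97 - (-198949 + 0) = -97 - 1*(-198949) = -97 + 198949 = 198852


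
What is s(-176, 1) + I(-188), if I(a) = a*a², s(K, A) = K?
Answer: -6644848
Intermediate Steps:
I(a) = a³
s(-176, 1) + I(-188) = -176 + (-188)³ = -176 - 6644672 = -6644848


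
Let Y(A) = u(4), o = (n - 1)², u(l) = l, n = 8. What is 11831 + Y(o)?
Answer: 11835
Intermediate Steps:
o = 49 (o = (8 - 1)² = 7² = 49)
Y(A) = 4
11831 + Y(o) = 11831 + 4 = 11835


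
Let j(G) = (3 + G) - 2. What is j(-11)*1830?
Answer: -18300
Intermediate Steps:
j(G) = 1 + G
j(-11)*1830 = (1 - 11)*1830 = -10*1830 = -18300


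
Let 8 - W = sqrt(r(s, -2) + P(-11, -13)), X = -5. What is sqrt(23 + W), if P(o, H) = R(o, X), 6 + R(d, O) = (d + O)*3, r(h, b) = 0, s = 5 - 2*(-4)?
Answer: sqrt(31 - 3*I*sqrt(6)) ≈ 5.6062 - 0.65539*I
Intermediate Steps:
s = 13 (s = 5 + 8 = 13)
R(d, O) = -6 + 3*O + 3*d (R(d, O) = -6 + (d + O)*3 = -6 + (O + d)*3 = -6 + (3*O + 3*d) = -6 + 3*O + 3*d)
P(o, H) = -21 + 3*o (P(o, H) = -6 + 3*(-5) + 3*o = -6 - 15 + 3*o = -21 + 3*o)
W = 8 - 3*I*sqrt(6) (W = 8 - sqrt(0 + (-21 + 3*(-11))) = 8 - sqrt(0 + (-21 - 33)) = 8 - sqrt(0 - 54) = 8 - sqrt(-54) = 8 - 3*I*sqrt(6) ≈ 8.0 - 7.3485*I)
sqrt(23 + W) = sqrt(23 + (8 - 3*I*sqrt(6))) = sqrt(31 - 3*I*sqrt(6))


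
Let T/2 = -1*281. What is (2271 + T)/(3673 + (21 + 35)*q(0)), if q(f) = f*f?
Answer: 1709/3673 ≈ 0.46529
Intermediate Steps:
q(f) = f²
T = -562 (T = 2*(-1*281) = 2*(-281) = -562)
(2271 + T)/(3673 + (21 + 35)*q(0)) = (2271 - 562)/(3673 + (21 + 35)*0²) = 1709/(3673 + 56*0) = 1709/(3673 + 0) = 1709/3673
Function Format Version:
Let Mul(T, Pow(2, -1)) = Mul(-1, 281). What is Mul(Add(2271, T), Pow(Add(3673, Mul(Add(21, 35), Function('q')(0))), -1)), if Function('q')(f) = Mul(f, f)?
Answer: Rational(1709, 3673) ≈ 0.46529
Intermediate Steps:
Function('q')(f) = Pow(f, 2)
T = -562 (T = Mul(2, Mul(-1, 281)) = Mul(2, -281) = -562)
Mul(Add(2271, T), Pow(Add(3673, Mul(Add(21, 35), Function('q')(0))), -1)) = Mul(Add(2271, -562), Pow(Add(3673, Mul(Add(21, 35), Pow(0, 2))), -1)) = Mul(1709, Pow(Add(3673, Mul(56, 0)), -1)) = Mul(1709, Pow(Add(3673, 0), -1)) = Mul(1709, Pow(3673, -1)) = Mul(1709, Rational(1, 3673)) = Rational(1709, 3673)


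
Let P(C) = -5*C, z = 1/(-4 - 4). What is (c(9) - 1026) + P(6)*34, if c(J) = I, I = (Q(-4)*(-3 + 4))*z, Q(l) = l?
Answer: -4091/2 ≈ -2045.5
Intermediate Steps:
z = -1/8 (z = 1/(-8) = -1/8 ≈ -0.12500)
I = 1/2 (I = -4*(-3 + 4)*(-1/8) = -4*1*(-1/8) = -4*(-1/8) = 1/2 ≈ 0.50000)
c(J) = 1/2
(c(9) - 1026) + P(6)*34 = (1/2 - 1026) - 5*6*34 = -2051/2 - 30*34 = -2051/2 - 1020 = -4091/2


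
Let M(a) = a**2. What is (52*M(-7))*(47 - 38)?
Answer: 22932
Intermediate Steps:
(52*M(-7))*(47 - 38) = (52*(-7)**2)*(47 - 38) = (52*49)*9 = 2548*9 = 22932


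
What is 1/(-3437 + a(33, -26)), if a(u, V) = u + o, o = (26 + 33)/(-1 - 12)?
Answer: -13/44311 ≈ -0.00029338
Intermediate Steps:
o = -59/13 (o = 59/(-13) = 59*(-1/13) = -59/13 ≈ -4.5385)
a(u, V) = -59/13 + u (a(u, V) = u - 59/13 = -59/13 + u)
1/(-3437 + a(33, -26)) = 1/(-3437 + (-59/13 + 33)) = 1/(-3437 + 370/13) = 1/(-44311/13) = -13/44311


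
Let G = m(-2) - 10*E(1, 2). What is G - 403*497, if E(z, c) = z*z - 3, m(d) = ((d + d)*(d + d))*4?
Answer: -200207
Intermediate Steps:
m(d) = 16*d**2 (m(d) = ((2*d)*(2*d))*4 = (4*d**2)*4 = 16*d**2)
E(z, c) = -3 + z**2 (E(z, c) = z**2 - 3 = -3 + z**2)
G = 84 (G = 16*(-2)**2 - 10*(-3 + 1**2) = 16*4 - 10*(-3 + 1) = 64 - 10*(-2) = 64 + 20 = 84)
G - 403*497 = 84 - 403*497 = 84 - 200291 = -200207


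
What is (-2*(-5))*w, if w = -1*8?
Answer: -80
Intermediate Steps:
w = -8
(-2*(-5))*w = -2*(-5)*(-8) = 10*(-8) = -80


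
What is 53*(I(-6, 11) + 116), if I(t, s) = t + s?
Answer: 6413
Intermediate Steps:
I(t, s) = s + t
53*(I(-6, 11) + 116) = 53*((11 - 6) + 116) = 53*(5 + 116) = 53*121 = 6413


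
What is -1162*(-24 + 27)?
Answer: -3486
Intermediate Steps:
-1162*(-24 + 27) = -1162*3 = -3486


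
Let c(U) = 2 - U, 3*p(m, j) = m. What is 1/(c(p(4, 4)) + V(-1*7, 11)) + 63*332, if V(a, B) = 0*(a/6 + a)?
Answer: 41835/2 ≈ 20918.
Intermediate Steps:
V(a, B) = 0 (V(a, B) = 0*(a*(⅙) + a) = 0*(a/6 + a) = 0*(7*a/6) = 0)
p(m, j) = m/3
1/(c(p(4, 4)) + V(-1*7, 11)) + 63*332 = 1/((2 - 4/3) + 0) + 63*332 = 1/((2 - 1*4/3) + 0) + 20916 = 1/((2 - 4/3) + 0) + 20916 = 1/(⅔ + 0) + 20916 = 1/(⅔) + 20916 = 3/2 + 20916 = 41835/2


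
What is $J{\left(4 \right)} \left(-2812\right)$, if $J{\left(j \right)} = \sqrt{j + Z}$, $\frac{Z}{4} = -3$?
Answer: $- 5624 i \sqrt{2} \approx - 7953.5 i$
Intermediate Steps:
$Z = -12$ ($Z = 4 \left(-3\right) = -12$)
$J{\left(j \right)} = \sqrt{-12 + j}$ ($J{\left(j \right)} = \sqrt{j - 12} = \sqrt{-12 + j}$)
$J{\left(4 \right)} \left(-2812\right) = \sqrt{-12 + 4} \left(-2812\right) = \sqrt{-8} \left(-2812\right) = 2 i \sqrt{2} \left(-2812\right) = - 5624 i \sqrt{2}$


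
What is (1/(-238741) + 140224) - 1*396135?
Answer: -61096448052/238741 ≈ -2.5591e+5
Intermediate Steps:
(1/(-238741) + 140224) - 1*396135 = (-1/238741 + 140224) - 396135 = 33477217983/238741 - 396135 = -61096448052/238741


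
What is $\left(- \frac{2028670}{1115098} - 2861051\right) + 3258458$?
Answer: $\frac{221572861108}{557549} \approx 3.9741 \cdot 10^{5}$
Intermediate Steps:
$\left(- \frac{2028670}{1115098} - 2861051\right) + 3258458 = \left(\left(-2028670\right) \frac{1}{1115098} - 2861051\right) + 3258458 = \left(- \frac{1014335}{557549} - 2861051\right) + 3258458 = - \frac{1595177138334}{557549} + 3258458 = \frac{221572861108}{557549}$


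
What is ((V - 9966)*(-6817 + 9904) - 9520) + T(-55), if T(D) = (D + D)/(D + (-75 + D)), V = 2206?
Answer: -886691658/37 ≈ -2.3965e+7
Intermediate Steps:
T(D) = 2*D/(-75 + 2*D) (T(D) = (2*D)/(-75 + 2*D) = 2*D/(-75 + 2*D))
((V - 9966)*(-6817 + 9904) - 9520) + T(-55) = ((2206 - 9966)*(-6817 + 9904) - 9520) + 2*(-55)/(-75 + 2*(-55)) = (-7760*3087 - 9520) + 2*(-55)/(-75 - 110) = (-23955120 - 9520) + 2*(-55)/(-185) = -23964640 + 2*(-55)*(-1/185) = -23964640 + 22/37 = -886691658/37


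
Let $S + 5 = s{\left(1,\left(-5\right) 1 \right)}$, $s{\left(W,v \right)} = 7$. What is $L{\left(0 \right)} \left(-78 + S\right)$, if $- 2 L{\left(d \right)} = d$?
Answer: $0$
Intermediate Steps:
$L{\left(d \right)} = - \frac{d}{2}$
$S = 2$ ($S = -5 + 7 = 2$)
$L{\left(0 \right)} \left(-78 + S\right) = \left(- \frac{1}{2}\right) 0 \left(-78 + 2\right) = 0 \left(-76\right) = 0$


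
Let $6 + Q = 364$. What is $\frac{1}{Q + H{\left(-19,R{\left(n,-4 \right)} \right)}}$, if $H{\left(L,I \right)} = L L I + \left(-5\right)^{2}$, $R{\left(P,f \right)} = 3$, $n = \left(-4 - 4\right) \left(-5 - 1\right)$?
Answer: $\frac{1}{1466} \approx 0.00068213$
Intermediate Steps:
$n = 48$ ($n = \left(-8\right) \left(-6\right) = 48$)
$Q = 358$ ($Q = -6 + 364 = 358$)
$H{\left(L,I \right)} = 25 + I L^{2}$ ($H{\left(L,I \right)} = L^{2} I + 25 = I L^{2} + 25 = 25 + I L^{2}$)
$\frac{1}{Q + H{\left(-19,R{\left(n,-4 \right)} \right)}} = \frac{1}{358 + \left(25 + 3 \left(-19\right)^{2}\right)} = \frac{1}{358 + \left(25 + 3 \cdot 361\right)} = \frac{1}{358 + \left(25 + 1083\right)} = \frac{1}{358 + 1108} = \frac{1}{1466}$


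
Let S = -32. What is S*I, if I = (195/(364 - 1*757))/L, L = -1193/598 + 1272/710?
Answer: -441563200/5657497 ≈ -78.049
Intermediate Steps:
L = -43187/212290 (L = -1193*1/598 + 1272*(1/710) = -1193/598 + 636/355 = -43187/212290 ≈ -0.20343)
I = 13798850/5657497 (I = (195/(364 - 1*757))/(-43187/212290) = (195/(364 - 757))*(-212290/43187) = (195/(-393))*(-212290/43187) = (195*(-1/393))*(-212290/43187) = -65/131*(-212290/43187) = 13798850/5657497 ≈ 2.4390)
S*I = -32*13798850/5657497 = -441563200/5657497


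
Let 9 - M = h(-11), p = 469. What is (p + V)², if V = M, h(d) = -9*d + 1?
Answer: 142884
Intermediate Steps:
h(d) = 1 - 9*d
M = -91 (M = 9 - (1 - 9*(-11)) = 9 - (1 + 99) = 9 - 1*100 = 9 - 100 = -91)
V = -91
(p + V)² = (469 - 91)² = 378² = 142884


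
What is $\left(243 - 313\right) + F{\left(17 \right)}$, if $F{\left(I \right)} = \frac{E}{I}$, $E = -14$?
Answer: $- \frac{1204}{17} \approx -70.823$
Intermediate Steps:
$F{\left(I \right)} = - \frac{14}{I}$
$\left(243 - 313\right) + F{\left(17 \right)} = \left(243 - 313\right) - \frac{14}{17} = -70 - \frac{14}{17} = - \frac{1204}{17}$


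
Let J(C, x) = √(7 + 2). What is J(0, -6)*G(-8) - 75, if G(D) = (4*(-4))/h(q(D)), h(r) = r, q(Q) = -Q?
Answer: -81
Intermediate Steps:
J(C, x) = 3 (J(C, x) = √9 = 3)
G(D) = 16/D (G(D) = (4*(-4))/((-D)) = -(-16)/D = 16/D)
J(0, -6)*G(-8) - 75 = 3*(16/(-8)) - 75 = 3*(16*(-⅛)) - 75 = 3*(-2) - 75 = -6 - 75 = -81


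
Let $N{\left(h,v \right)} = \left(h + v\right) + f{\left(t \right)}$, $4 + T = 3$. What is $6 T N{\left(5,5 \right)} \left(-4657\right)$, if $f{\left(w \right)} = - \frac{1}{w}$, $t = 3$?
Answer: $270106$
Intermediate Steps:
$T = -1$ ($T = -4 + 3 = -1$)
$N{\left(h,v \right)} = - \frac{1}{3} + h + v$ ($N{\left(h,v \right)} = \left(h + v\right) - \frac{1}{3} = - \frac{1}{3} + h + v$)
$6 T N{\left(5,5 \right)} \left(-4657\right) = 6 \left(-1\right) \left(- \frac{1}{3} + 5 + 5\right) \left(-4657\right) = \left(-6\right) \frac{29}{3} \left(-4657\right) = \left(-58\right) \left(-4657\right) = 270106$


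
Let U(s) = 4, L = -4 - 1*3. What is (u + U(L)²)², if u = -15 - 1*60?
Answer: 3481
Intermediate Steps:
L = -7 (L = -4 - 3 = -7)
u = -75 (u = -15 - 60 = -75)
(u + U(L)²)² = (-75 + 4²)² = (-75 + 16)² = (-59)² = 3481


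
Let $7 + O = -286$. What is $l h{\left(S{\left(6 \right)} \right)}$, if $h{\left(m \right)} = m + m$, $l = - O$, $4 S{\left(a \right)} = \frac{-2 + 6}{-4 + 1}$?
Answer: $- \frac{586}{3} \approx -195.33$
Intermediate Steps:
$O = -293$ ($O = -7 - 286 = -293$)
$S{\left(a \right)} = - \frac{1}{3}$ ($S{\left(a \right)} = \frac{\left(-2 + 6\right) \frac{1}{-4 + 1}}{4} = \frac{4 \frac{1}{-3}}{4} = \frac{4 \left(- \frac{1}{3}\right)}{4} = \frac{1}{4} \left(- \frac{4}{3}\right) = - \frac{1}{3}$)
$l = 293$ ($l = \left(-1\right) \left(-293\right) = 293$)
$h{\left(m \right)} = 2 m$
$l h{\left(S{\left(6 \right)} \right)} = 293 \cdot 2 \left(- \frac{1}{3}\right) = 293 \left(- \frac{2}{3}\right) = - \frac{586}{3}$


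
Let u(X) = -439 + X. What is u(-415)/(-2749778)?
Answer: 427/1374889 ≈ 0.00031057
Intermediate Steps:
u(-415)/(-2749778) = (-439 - 415)/(-2749778) = -854*(-1/2749778) = 427/1374889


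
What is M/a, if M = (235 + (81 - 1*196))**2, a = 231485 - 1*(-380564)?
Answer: 14400/612049 ≈ 0.023528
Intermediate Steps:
a = 612049 (a = 231485 + 380564 = 612049)
M = 14400 (M = (235 + (81 - 196))**2 = (235 - 115)**2 = 120**2 = 14400)
M/a = 14400/612049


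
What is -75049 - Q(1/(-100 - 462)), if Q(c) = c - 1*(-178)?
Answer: -42277573/562 ≈ -75227.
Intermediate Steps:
Q(c) = 178 + c (Q(c) = c + 178 = 178 + c)
-75049 - Q(1/(-100 - 462)) = -75049 - (178 + 1/(-100 - 462)) = -75049 - (178 + 1/(-562)) = -75049 - (178 - 1/562) = -75049 - 1*100035/562 = -75049 - 100035/562 = -42277573/562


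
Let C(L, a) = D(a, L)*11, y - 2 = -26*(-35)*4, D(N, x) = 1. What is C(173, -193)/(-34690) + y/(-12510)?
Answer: -4215953/14465730 ≈ -0.29144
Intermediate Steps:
y = 3642 (y = 2 - 26*(-35)*4 = 2 + 910*4 = 2 + 3640 = 3642)
C(L, a) = 11 (C(L, a) = 1*11 = 11)
C(173, -193)/(-34690) + y/(-12510) = 11/(-34690) + 3642/(-12510) = 11*(-1/34690) + 3642*(-1/12510) = -11/34690 - 607/2085 = -4215953/14465730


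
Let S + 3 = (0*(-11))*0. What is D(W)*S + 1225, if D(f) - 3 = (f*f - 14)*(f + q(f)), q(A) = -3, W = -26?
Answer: 58810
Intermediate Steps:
S = -3 (S = -3 + (0*(-11))*0 = -3 + 0*0 = -3 + 0 = -3)
D(f) = 3 + (-14 + f²)*(-3 + f) (D(f) = 3 + (f*f - 14)*(f - 3) = 3 + (f² - 14)*(-3 + f) = 3 + (-14 + f²)*(-3 + f))
D(W)*S + 1225 = (45 + (-26)³ - 14*(-26) - 3*(-26)²)*(-3) + 1225 = (45 - 17576 + 364 - 3*676)*(-3) + 1225 = (45 - 17576 + 364 - 2028)*(-3) + 1225 = -19195*(-3) + 1225 = 57585 + 1225 = 58810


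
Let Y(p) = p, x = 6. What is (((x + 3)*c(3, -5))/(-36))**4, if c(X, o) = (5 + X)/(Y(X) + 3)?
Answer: 1/81 ≈ 0.012346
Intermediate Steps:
c(X, o) = (5 + X)/(3 + X) (c(X, o) = (5 + X)/(X + 3) = (5 + X)/(3 + X))
(((x + 3)*c(3, -5))/(-36))**4 = (((6 + 3)*((5 + 3)/(3 + 3)))/(-36))**4 = ((9*(8/6))*(-1/36))**4 = ((9*((1/6)*8))*(-1/36))**4 = ((9*(4/3))*(-1/36))**4 = (12*(-1/36))**4 = (-1/3)**4 = 1/81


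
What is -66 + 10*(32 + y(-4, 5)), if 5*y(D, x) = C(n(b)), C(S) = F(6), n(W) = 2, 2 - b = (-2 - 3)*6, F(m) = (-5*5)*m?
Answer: -46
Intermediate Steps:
F(m) = -25*m
b = 32 (b = 2 - (-2 - 3)*6 = 2 - (-5)*6 = 2 - 1*(-30) = 2 + 30 = 32)
C(S) = -150 (C(S) = -25*6 = -150)
y(D, x) = -30 (y(D, x) = (⅕)*(-150) = -30)
-66 + 10*(32 + y(-4, 5)) = -66 + 10*(32 - 30) = -66 + 10*2 = -66 + 20 = -46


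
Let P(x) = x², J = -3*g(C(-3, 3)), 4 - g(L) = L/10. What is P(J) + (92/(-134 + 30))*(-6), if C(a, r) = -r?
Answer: 223233/1300 ≈ 171.72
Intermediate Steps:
g(L) = 4 - L/10
J = -129/10 (J = -3*(4 - (-1)*3/10) = -3*(4 - ⅒*(-3)) = -3*(4 + 3/10) = -3*43/10 = -129/10 ≈ -12.900)
P(J) + (92/(-134 + 30))*(-6) = (-129/10)² + (92/(-134 + 30))*(-6) = 16641/100 + (92/(-104))*(-6) = 16641/100 - 1/104*92*(-6) = 16641/100 - 23/26*(-6) = 16641/100 + 69/13 = 223233/1300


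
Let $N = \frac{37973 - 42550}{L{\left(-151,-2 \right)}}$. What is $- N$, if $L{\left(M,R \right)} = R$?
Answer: $- \frac{4577}{2} \approx -2288.5$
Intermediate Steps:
$N = \frac{4577}{2}$ ($N = \frac{37973 - 42550}{-2} = \left(37973 - 42550\right) \left(- \frac{1}{2}\right) = \left(-4577\right) \left(- \frac{1}{2}\right) = \frac{4577}{2} \approx 2288.5$)
$- N = \left(-1\right) \frac{4577}{2} = - \frac{4577}{2}$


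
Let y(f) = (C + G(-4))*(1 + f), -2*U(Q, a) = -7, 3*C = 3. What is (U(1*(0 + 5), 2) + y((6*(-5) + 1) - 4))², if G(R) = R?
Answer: 39601/4 ≈ 9900.3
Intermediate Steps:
C = 1 (C = (⅓)*3 = 1)
U(Q, a) = 7/2 (U(Q, a) = -½*(-7) = 7/2)
y(f) = -3 - 3*f (y(f) = (1 - 4)*(1 + f) = -3*(1 + f) = -3 - 3*f)
(U(1*(0 + 5), 2) + y((6*(-5) + 1) - 4))² = (7/2 + (-3 - 3*((6*(-5) + 1) - 4)))² = (7/2 + (-3 - 3*((-30 + 1) - 4)))² = (7/2 + (-3 - 3*(-29 - 4)))² = (7/2 + (-3 - 3*(-33)))² = (7/2 + (-3 + 99))² = (7/2 + 96)² = (199/2)² = 39601/4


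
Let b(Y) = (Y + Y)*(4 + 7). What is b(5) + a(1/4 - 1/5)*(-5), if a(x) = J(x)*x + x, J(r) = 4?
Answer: 435/4 ≈ 108.75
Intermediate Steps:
a(x) = 5*x (a(x) = 4*x + x = 5*x)
b(Y) = 22*Y (b(Y) = (2*Y)*11 = 22*Y)
b(5) + a(1/4 - 1/5)*(-5) = 22*5 + (5*(1/4 - 1/5))*(-5) = 110 + (5*(1*(1/4) - 1*1/5))*(-5) = 110 + (5*(1/4 - 1/5))*(-5) = 110 + (5*(1/20))*(-5) = 110 + (1/4)*(-5) = 110 - 5/4 = 435/4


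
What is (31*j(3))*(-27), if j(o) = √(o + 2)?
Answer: -837*√5 ≈ -1871.6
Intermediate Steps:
j(o) = √(2 + o)
(31*j(3))*(-27) = (31*√(2 + 3))*(-27) = (31*√5)*(-27) = -837*√5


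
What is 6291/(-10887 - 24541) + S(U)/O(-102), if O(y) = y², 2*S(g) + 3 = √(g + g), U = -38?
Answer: -642203/3613656 + I*√19/10404 ≈ -0.17772 + 0.00041896*I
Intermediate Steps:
S(g) = -3/2 + √2*√g/2 (S(g) = -3/2 + √(g + g)/2 = -3/2 + √(2*g)/2 = -3/2 + (√2*√g)/2 = -3/2 + √2*√g/2)
6291/(-10887 - 24541) + S(U)/O(-102) = 6291/(-10887 - 24541) + (-3/2 + √2*√(-38)/2)/((-102)²) = 6291/(-35428) + (-3/2 + √2*(I*√38)/2)/10404 = 6291*(-1/35428) + (-3/2 + I*√19)*(1/10404) = -6291/35428 + (-1/6936 + I*√19/10404) = -642203/3613656 + I*√19/10404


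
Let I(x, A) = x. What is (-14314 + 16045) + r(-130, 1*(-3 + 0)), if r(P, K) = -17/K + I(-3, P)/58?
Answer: 302171/174 ≈ 1736.6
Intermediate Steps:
r(P, K) = -3/58 - 17/K (r(P, K) = -17/K - 3/58 = -3/58 - 17/K)
(-14314 + 16045) + r(-130, 1*(-3 + 0)) = (-14314 + 16045) + (-3/58 - 17/(-3 + 0)) = 1731 + (-3/58 - 17/(1*(-3))) = 1731 + (-3/58 - 17/(-3)) = 1731 + (-3/58 - 17*(-⅓)) = 1731 + (-3/58 + 17/3) = 1731 + 977/174 = 302171/174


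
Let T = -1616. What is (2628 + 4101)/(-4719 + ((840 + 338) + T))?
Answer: -2243/1719 ≈ -1.3048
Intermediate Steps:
(2628 + 4101)/(-4719 + ((840 + 338) + T)) = (2628 + 4101)/(-4719 + ((840 + 338) - 1616)) = 6729/(-4719 + (1178 - 1616)) = 6729/(-4719 - 438) = 6729/(-5157) = 6729*(-1/5157) = -2243/1719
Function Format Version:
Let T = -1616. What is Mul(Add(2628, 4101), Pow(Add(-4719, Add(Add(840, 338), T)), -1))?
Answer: Rational(-2243, 1719) ≈ -1.3048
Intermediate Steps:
Mul(Add(2628, 4101), Pow(Add(-4719, Add(Add(840, 338), T)), -1)) = Mul(Add(2628, 4101), Pow(Add(-4719, Add(Add(840, 338), -1616)), -1)) = Mul(6729, Pow(Add(-4719, Add(1178, -1616)), -1)) = Mul(6729, Pow(Add(-4719, -438), -1)) = Mul(6729, Pow(-5157, -1)) = Mul(6729, Rational(-1, 5157)) = Rational(-2243, 1719)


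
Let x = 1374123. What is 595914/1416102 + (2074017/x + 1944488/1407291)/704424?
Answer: 45098176537477131214505/107168140269998607510648 ≈ 0.42082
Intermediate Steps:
595914/1416102 + (2074017/x + 1944488/1407291)/704424 = 595914/1416102 + (2074017/1374123 + 1944488/1407291)/704424 = 595914*(1/1416102) + (2074017*(1/1374123) + 1944488*(1/1407291))*(1/704424) = 99319/236017 + (691339/458041 + 1944488/1407291)*(1/704424) = 99319/236017 + (1863570380657/644596976931)*(1/704424) = 99319/236017 + 1863570380657/454069580877642744 = 45098176537477131214505/107168140269998607510648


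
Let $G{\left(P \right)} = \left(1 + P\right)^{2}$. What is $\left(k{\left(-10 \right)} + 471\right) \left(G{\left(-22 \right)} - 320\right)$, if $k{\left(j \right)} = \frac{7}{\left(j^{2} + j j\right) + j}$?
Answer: $\frac{10829137}{190} \approx 56995.0$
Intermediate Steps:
$k{\left(j \right)} = \frac{7}{j + 2 j^{2}}$ ($k{\left(j \right)} = \frac{7}{\left(j^{2} + j^{2}\right) + j} = \frac{7}{2 j^{2} + j} = \frac{7}{j + 2 j^{2}}$)
$\left(k{\left(-10 \right)} + 471\right) \left(G{\left(-22 \right)} - 320\right) = \left(\frac{7}{\left(-10\right) \left(1 + 2 \left(-10\right)\right)} + 471\right) \left(\left(1 - 22\right)^{2} - 320\right) = \left(7 \left(- \frac{1}{10}\right) \frac{1}{1 - 20} + 471\right) \left(\left(-21\right)^{2} - 320\right) = \left(7 \left(- \frac{1}{10}\right) \frac{1}{-19} + 471\right) \left(441 - 320\right) = \left(7 \left(- \frac{1}{10}\right) \left(- \frac{1}{19}\right) + 471\right) 121 = \left(\frac{7}{190} + 471\right) 121 = \frac{89497}{190} \cdot 121 = \frac{10829137}{190}$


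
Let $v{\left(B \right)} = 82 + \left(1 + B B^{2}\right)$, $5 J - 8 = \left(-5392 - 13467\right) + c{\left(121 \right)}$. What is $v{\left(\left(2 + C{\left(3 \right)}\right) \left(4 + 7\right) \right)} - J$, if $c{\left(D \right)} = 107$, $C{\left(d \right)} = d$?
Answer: $\frac{851034}{5} \approx 1.7021 \cdot 10^{5}$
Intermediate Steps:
$J = - \frac{18744}{5}$ ($J = \frac{8}{5} + \frac{\left(-5392 - 13467\right) + 107}{5} = \frac{8}{5} + \frac{-18859 + 107}{5} = \frac{8}{5} + \frac{1}{5} \left(-18752\right) = \frac{8}{5} - \frac{18752}{5} = - \frac{18744}{5} \approx -3748.8$)
$v{\left(B \right)} = 83 + B^{3}$ ($v{\left(B \right)} = 82 + \left(1 + B^{3}\right) = 83 + B^{3}$)
$v{\left(\left(2 + C{\left(3 \right)}\right) \left(4 + 7\right) \right)} - J = \left(83 + \left(\left(2 + 3\right) \left(4 + 7\right)\right)^{3}\right) - - \frac{18744}{5} = \left(83 + \left(5 \cdot 11\right)^{3}\right) + \frac{18744}{5} = \left(83 + 55^{3}\right) + \frac{18744}{5} = \left(83 + 166375\right) + \frac{18744}{5} = 166458 + \frac{18744}{5} = \frac{851034}{5}$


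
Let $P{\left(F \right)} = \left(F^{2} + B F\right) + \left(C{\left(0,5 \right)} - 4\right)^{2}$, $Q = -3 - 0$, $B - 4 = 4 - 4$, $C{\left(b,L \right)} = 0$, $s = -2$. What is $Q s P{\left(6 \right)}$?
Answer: $456$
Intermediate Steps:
$B = 4$ ($B = 4 + \left(4 - 4\right) = 4 + 0 = 4$)
$Q = -3$ ($Q = -3 + 0 = -3$)
$P{\left(F \right)} = 16 + F^{2} + 4 F$ ($P{\left(F \right)} = \left(F^{2} + 4 F\right) + \left(0 - 4\right)^{2} = \left(F^{2} + 4 F\right) + \left(-4\right)^{2} = \left(F^{2} + 4 F\right) + 16 = 16 + F^{2} + 4 F$)
$Q s P{\left(6 \right)} = \left(-3\right) \left(-2\right) \left(16 + 6^{2} + 4 \cdot 6\right) = 6 \left(16 + 36 + 24\right) = 6 \cdot 76 = 456$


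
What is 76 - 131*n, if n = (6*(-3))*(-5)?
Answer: -11714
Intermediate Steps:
n = 90 (n = -18*(-5) = 90)
76 - 131*n = 76 - 131*90 = 76 - 11790 = -11714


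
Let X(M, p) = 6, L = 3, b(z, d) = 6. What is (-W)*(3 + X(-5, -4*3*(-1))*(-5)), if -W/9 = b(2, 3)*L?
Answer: -4374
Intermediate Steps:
W = -162 (W = -54*3 = -9*18 = -162)
(-W)*(3 + X(-5, -4*3*(-1))*(-5)) = (-1*(-162))*(3 + 6*(-5)) = 162*(3 - 30) = 162*(-27) = -4374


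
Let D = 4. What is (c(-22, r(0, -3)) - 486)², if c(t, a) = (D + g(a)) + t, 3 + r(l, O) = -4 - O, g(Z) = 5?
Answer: 249001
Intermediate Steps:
r(l, O) = -7 - O (r(l, O) = -3 + (-4 - O) = -7 - O)
c(t, a) = 9 + t (c(t, a) = (4 + 5) + t = 9 + t)
(c(-22, r(0, -3)) - 486)² = ((9 - 22) - 486)² = (-13 - 486)² = (-499)² = 249001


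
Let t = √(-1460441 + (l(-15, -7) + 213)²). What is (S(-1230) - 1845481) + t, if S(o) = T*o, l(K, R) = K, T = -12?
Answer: -1830721 + I*√1421237 ≈ -1.8307e+6 + 1192.2*I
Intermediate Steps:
S(o) = -12*o
t = I*√1421237 (t = √(-1460441 + (-15 + 213)²) = √(-1460441 + 198²) = √(-1460441 + 39204) = √(-1421237) = I*√1421237 ≈ 1192.2*I)
(S(-1230) - 1845481) + t = (-12*(-1230) - 1845481) + I*√1421237 = (14760 - 1845481) + I*√1421237 = -1830721 + I*√1421237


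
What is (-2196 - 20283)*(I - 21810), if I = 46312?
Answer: -550780458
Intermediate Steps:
(-2196 - 20283)*(I - 21810) = (-2196 - 20283)*(46312 - 21810) = -22479*24502 = -550780458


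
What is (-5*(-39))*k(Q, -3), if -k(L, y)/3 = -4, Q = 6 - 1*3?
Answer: 2340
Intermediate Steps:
Q = 3 (Q = 6 - 3 = 3)
k(L, y) = 12 (k(L, y) = -3*(-4) = 12)
(-5*(-39))*k(Q, -3) = -5*(-39)*12 = 195*12 = 2340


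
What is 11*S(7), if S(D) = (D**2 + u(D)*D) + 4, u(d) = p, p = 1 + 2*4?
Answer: 1276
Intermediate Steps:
p = 9 (p = 1 + 8 = 9)
u(d) = 9
S(D) = 4 + D**2 + 9*D (S(D) = (D**2 + 9*D) + 4 = 4 + D**2 + 9*D)
11*S(7) = 11*(4 + 7**2 + 9*7) = 11*(4 + 49 + 63) = 11*116 = 1276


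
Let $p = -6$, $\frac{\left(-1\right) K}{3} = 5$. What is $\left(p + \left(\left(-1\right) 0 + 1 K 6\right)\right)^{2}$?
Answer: $9216$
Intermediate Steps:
$K = -15$ ($K = \left(-3\right) 5 = -15$)
$\left(p + \left(\left(-1\right) 0 + 1 K 6\right)\right)^{2} = \left(-6 + \left(\left(-1\right) 0 + 1 \left(\left(-15\right) 6\right)\right)\right)^{2} = \left(-6 + \left(0 + 1 \left(-90\right)\right)\right)^{2} = \left(-6 + \left(0 - 90\right)\right)^{2} = \left(-6 - 90\right)^{2} = \left(-96\right)^{2} = 9216$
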